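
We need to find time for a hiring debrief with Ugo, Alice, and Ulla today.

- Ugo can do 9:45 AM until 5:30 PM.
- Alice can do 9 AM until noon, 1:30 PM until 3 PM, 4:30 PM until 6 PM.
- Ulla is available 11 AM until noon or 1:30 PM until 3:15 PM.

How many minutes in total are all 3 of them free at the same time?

Ugo ∩ Alice: 09:45-12:00, 13:30-15:00, 16:30-17:30.
Ugo ∩ Alice ∩ Ulla: 11:00-12:00, 13:30-15:00.
Summing the common windows: 60 + 90 = 150 minutes.

150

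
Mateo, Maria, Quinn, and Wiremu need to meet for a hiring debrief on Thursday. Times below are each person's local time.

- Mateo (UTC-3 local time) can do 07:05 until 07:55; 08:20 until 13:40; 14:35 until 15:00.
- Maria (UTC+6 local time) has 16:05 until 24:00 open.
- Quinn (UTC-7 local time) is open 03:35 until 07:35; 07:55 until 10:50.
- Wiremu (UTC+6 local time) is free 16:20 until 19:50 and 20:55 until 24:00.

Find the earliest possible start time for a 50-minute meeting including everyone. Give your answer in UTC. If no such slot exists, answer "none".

11:20

Mateo in UTC: 10:05-10:55, 11:20-16:40, 17:35-18:00 (add 3h to convert from UTC-3).
Maria in UTC: 10:05-18:00 (subtract 6h to convert from UTC+6).
Quinn in UTC: 10:35-14:35, 14:55-17:50 (add 7h to convert from UTC-7).
Wiremu in UTC: 10:20-13:50, 14:55-18:00 (subtract 6h to convert from UTC+6).
Mateo ∩ Maria: 10:05-10:55, 11:20-16:40, 17:35-18:00.
Mateo ∩ Maria ∩ Quinn: 10:35-10:55, 11:20-14:35, 14:55-16:40, 17:35-17:50.
Mateo ∩ Maria ∩ Quinn ∩ Wiremu: 10:35-10:55, 11:20-13:50, 14:55-16:40, 17:35-17:50.
The first common window of at least 50 minutes is 11:20-13:50, so the earliest start is 11:20.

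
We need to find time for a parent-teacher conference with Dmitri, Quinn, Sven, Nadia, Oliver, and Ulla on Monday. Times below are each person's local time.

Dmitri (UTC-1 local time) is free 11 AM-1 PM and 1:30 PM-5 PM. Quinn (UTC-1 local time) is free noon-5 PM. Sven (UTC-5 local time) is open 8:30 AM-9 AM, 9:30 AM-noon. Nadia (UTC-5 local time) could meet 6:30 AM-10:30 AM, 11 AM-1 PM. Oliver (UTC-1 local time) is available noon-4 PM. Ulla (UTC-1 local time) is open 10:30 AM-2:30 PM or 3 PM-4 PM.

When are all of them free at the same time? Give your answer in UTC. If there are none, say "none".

Dmitri in UTC: 12:00-14:00, 14:30-18:00 (add 1h to convert from UTC-1).
Quinn in UTC: 13:00-18:00 (add 1h to convert from UTC-1).
Sven in UTC: 13:30-14:00, 14:30-17:00 (add 5h to convert from UTC-5).
Nadia in UTC: 11:30-15:30, 16:00-18:00 (add 5h to convert from UTC-5).
Oliver in UTC: 13:00-17:00 (add 1h to convert from UTC-1).
Ulla in UTC: 11:30-15:30, 16:00-17:00 (add 1h to convert from UTC-1).
Dmitri ∩ Quinn: 13:00-14:00, 14:30-18:00.
Dmitri ∩ Quinn ∩ Sven: 13:30-14:00, 14:30-17:00.
Dmitri ∩ Quinn ∩ Sven ∩ Nadia: 13:30-14:00, 14:30-15:30, 16:00-17:00.
Dmitri ∩ Quinn ∩ Sven ∩ Nadia ∩ Oliver: 13:30-14:00, 14:30-15:30, 16:00-17:00.
Dmitri ∩ Quinn ∩ Sven ∩ Nadia ∩ Oliver ∩ Ulla: 13:30-14:00, 14:30-15:30, 16:00-17:00.
So the common availability across everyone is 13:30-14:00, 14:30-15:30, 16:00-17:00.

13:30-14:00, 14:30-15:30, 16:00-17:00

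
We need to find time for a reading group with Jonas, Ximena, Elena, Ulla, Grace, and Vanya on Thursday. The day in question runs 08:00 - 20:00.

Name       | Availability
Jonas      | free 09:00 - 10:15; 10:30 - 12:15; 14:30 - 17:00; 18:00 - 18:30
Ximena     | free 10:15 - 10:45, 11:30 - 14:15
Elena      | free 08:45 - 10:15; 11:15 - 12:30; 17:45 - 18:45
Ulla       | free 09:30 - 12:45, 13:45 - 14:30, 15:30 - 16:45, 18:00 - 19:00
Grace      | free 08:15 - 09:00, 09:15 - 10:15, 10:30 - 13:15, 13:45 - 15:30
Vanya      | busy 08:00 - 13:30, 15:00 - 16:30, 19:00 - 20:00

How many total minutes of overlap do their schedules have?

Jonas free: 09:00-10:15, 10:30-12:15, 14:30-17:00, 18:00-18:30.
Ximena free: 10:15-10:45, 11:30-14:15.
Elena free: 08:45-10:15, 11:15-12:30, 17:45-18:45.
Ulla free: 09:30-12:45, 13:45-14:30, 15:30-16:45, 18:00-19:00.
Grace free: 08:15-09:00, 09:15-10:15, 10:30-13:15, 13:45-15:30.
Vanya free: 13:30-15:00, 16:30-19:00 (invert busy blocks within the working day).
Jonas ∩ Ximena: 10:30-10:45, 11:30-12:15.
Jonas ∩ Ximena ∩ Elena: 11:30-12:15.
Jonas ∩ Ximena ∩ Elena ∩ Ulla: 11:30-12:15.
Jonas ∩ Ximena ∩ Elena ∩ Ulla ∩ Grace: 11:30-12:15.
Jonas ∩ Ximena ∩ Elena ∩ Ulla ∩ Grace ∩ Vanya: ∅.
There is no time when everyone is free.
There is no common window, so the total is 0 minutes.

0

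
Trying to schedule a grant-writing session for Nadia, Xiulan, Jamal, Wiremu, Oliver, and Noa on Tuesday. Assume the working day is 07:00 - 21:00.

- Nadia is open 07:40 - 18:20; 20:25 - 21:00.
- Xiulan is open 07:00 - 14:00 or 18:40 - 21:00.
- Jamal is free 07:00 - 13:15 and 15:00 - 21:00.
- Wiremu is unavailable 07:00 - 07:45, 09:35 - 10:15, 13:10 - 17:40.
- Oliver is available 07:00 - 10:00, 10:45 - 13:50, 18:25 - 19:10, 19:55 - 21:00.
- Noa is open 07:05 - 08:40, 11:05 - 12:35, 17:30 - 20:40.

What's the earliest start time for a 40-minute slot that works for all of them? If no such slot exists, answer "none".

Nadia free: 07:40-18:20, 20:25-21:00.
Xiulan free: 07:00-14:00, 18:40-21:00.
Jamal free: 07:00-13:15, 15:00-21:00.
Wiremu free: 07:45-09:35, 10:15-13:10, 17:40-21:00 (invert busy blocks within the working day).
Oliver free: 07:00-10:00, 10:45-13:50, 18:25-19:10, 19:55-21:00.
Noa free: 07:05-08:40, 11:05-12:35, 17:30-20:40.
Nadia ∩ Xiulan: 07:40-14:00, 20:25-21:00.
Nadia ∩ Xiulan ∩ Jamal: 07:40-13:15, 20:25-21:00.
Nadia ∩ Xiulan ∩ Jamal ∩ Wiremu: 07:45-09:35, 10:15-13:10, 20:25-21:00.
Nadia ∩ Xiulan ∩ Jamal ∩ Wiremu ∩ Oliver: 07:45-09:35, 10:45-13:10, 20:25-21:00.
Nadia ∩ Xiulan ∩ Jamal ∩ Wiremu ∩ Oliver ∩ Noa: 07:45-08:40, 11:05-12:35, 20:25-20:40.
The first common window of at least 40 minutes is 07:45-08:40, so the earliest start is 07:45.

07:45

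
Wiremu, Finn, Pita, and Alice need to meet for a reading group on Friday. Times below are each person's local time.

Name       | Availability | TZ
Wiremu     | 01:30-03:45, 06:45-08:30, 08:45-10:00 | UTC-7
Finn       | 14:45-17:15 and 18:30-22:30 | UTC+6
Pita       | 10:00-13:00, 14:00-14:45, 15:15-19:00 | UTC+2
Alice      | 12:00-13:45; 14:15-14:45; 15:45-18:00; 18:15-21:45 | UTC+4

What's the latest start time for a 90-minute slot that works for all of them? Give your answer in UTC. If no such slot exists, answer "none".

Wiremu in UTC: 08:30-10:45, 13:45-15:30, 15:45-17:00 (add 7h to convert from UTC-7).
Finn in UTC: 08:45-11:15, 12:30-16:30 (subtract 6h to convert from UTC+6).
Pita in UTC: 08:00-11:00, 12:00-12:45, 13:15-17:00 (subtract 2h to convert from UTC+2).
Alice in UTC: 08:00-09:45, 10:15-10:45, 11:45-14:00, 14:15-17:45 (subtract 4h to convert from UTC+4).
Wiremu ∩ Finn: 08:45-10:45, 13:45-15:30, 15:45-16:30.
Wiremu ∩ Finn ∩ Pita: 08:45-10:45, 13:45-15:30, 15:45-16:30.
Wiremu ∩ Finn ∩ Pita ∩ Alice: 08:45-09:45, 10:15-10:45, 13:45-14:00, 14:15-15:30, 15:45-16:30.
No common window is at least 90 minutes long.

none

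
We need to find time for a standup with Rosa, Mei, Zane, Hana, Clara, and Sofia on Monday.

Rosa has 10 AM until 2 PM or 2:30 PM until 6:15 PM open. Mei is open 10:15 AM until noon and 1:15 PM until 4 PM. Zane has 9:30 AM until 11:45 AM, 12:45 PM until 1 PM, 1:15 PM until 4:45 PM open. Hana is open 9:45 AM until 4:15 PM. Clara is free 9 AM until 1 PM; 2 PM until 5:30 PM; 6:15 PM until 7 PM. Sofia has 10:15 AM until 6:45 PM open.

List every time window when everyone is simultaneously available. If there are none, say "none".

Rosa ∩ Mei: 10:15-12:00, 13:15-14:00, 14:30-16:00.
Rosa ∩ Mei ∩ Zane: 10:15-11:45, 13:15-14:00, 14:30-16:00.
Rosa ∩ Mei ∩ Zane ∩ Hana: 10:15-11:45, 13:15-14:00, 14:30-16:00.
Rosa ∩ Mei ∩ Zane ∩ Hana ∩ Clara: 10:15-11:45, 14:30-16:00.
Rosa ∩ Mei ∩ Zane ∩ Hana ∩ Clara ∩ Sofia: 10:15-11:45, 14:30-16:00.
So the common availability across everyone is 10:15-11:45, 14:30-16:00.

10:15-11:45, 14:30-16:00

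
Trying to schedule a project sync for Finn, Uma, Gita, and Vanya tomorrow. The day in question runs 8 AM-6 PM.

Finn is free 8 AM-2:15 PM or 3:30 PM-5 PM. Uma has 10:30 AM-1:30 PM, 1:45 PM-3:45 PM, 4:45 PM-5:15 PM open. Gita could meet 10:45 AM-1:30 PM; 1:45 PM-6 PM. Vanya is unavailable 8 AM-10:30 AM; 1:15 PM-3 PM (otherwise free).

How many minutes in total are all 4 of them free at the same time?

180

Finn free: 08:00-14:15, 15:30-17:00.
Uma free: 10:30-13:30, 13:45-15:45, 16:45-17:15.
Gita free: 10:45-13:30, 13:45-18:00.
Vanya free: 10:30-13:15, 15:00-18:00 (invert busy blocks within the working day).
Finn ∩ Uma: 10:30-13:30, 13:45-14:15, 15:30-15:45, 16:45-17:00.
Finn ∩ Uma ∩ Gita: 10:45-13:30, 13:45-14:15, 15:30-15:45, 16:45-17:00.
Finn ∩ Uma ∩ Gita ∩ Vanya: 10:45-13:15, 15:30-15:45, 16:45-17:00.
Summing the common windows: 150 + 15 + 15 = 180 minutes.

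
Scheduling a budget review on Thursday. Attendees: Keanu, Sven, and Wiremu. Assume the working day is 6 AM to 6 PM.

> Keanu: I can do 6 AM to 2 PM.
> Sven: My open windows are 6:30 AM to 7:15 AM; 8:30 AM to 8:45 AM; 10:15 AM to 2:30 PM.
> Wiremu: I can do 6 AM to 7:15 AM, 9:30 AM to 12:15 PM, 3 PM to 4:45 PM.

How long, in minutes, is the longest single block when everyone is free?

Keanu ∩ Sven: 06:30-07:15, 08:30-08:45, 10:15-14:00.
Keanu ∩ Sven ∩ Wiremu: 06:30-07:15, 10:15-12:15.
The longest is 10:15-12:15 at 120 minutes.

120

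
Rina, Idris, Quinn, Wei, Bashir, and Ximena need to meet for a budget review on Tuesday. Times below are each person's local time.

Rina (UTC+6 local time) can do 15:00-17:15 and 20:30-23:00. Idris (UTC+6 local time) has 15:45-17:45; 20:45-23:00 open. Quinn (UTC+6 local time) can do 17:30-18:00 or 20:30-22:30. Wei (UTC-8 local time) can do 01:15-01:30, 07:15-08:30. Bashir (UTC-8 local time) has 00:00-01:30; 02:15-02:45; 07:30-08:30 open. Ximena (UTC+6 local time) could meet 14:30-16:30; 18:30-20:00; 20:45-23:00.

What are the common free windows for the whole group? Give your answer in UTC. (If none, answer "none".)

15:30-16:30

Rina in UTC: 09:00-11:15, 14:30-17:00 (subtract 6h to convert from UTC+6).
Idris in UTC: 09:45-11:45, 14:45-17:00 (subtract 6h to convert from UTC+6).
Quinn in UTC: 11:30-12:00, 14:30-16:30 (subtract 6h to convert from UTC+6).
Wei in UTC: 09:15-09:30, 15:15-16:30 (add 8h to convert from UTC-8).
Bashir in UTC: 08:00-09:30, 10:15-10:45, 15:30-16:30 (add 8h to convert from UTC-8).
Ximena in UTC: 08:30-10:30, 12:30-14:00, 14:45-17:00 (subtract 6h to convert from UTC+6).
Rina ∩ Idris: 09:45-11:15, 14:45-17:00.
Rina ∩ Idris ∩ Quinn: 14:45-16:30.
Rina ∩ Idris ∩ Quinn ∩ Wei: 15:15-16:30.
Rina ∩ Idris ∩ Quinn ∩ Wei ∩ Bashir: 15:30-16:30.
Rina ∩ Idris ∩ Quinn ∩ Wei ∩ Bashir ∩ Ximena: 15:30-16:30.
Those are the intersection windows.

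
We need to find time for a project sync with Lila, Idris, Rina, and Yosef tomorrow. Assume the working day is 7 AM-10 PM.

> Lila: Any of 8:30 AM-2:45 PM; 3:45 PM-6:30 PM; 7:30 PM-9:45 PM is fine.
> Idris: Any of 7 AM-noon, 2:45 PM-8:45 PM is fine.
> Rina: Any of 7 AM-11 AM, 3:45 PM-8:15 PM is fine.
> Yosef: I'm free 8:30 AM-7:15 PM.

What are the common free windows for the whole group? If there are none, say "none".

08:30-11:00, 15:45-18:30

Lila ∩ Idris: 08:30-12:00, 15:45-18:30, 19:30-20:45.
Lila ∩ Idris ∩ Rina: 08:30-11:00, 15:45-18:30, 19:30-20:15.
Lila ∩ Idris ∩ Rina ∩ Yosef: 08:30-11:00, 15:45-18:30.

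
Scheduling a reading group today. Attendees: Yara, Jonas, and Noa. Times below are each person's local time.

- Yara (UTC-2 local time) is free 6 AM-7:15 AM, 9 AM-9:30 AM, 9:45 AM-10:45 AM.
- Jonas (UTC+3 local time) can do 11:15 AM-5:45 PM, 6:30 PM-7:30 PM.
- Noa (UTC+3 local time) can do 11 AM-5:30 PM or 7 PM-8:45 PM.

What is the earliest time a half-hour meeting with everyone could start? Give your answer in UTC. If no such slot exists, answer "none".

08:15

Yara in UTC: 08:00-09:15, 11:00-11:30, 11:45-12:45 (add 2h to convert from UTC-2).
Jonas in UTC: 08:15-14:45, 15:30-16:30 (subtract 3h to convert from UTC+3).
Noa in UTC: 08:00-14:30, 16:00-17:45 (subtract 3h to convert from UTC+3).
Yara ∩ Jonas: 08:15-09:15, 11:00-11:30, 11:45-12:45.
Yara ∩ Jonas ∩ Noa: 08:15-09:15, 11:00-11:30, 11:45-12:45.
The first common window of at least 30 minutes is 08:15-09:15, so the earliest start is 08:15.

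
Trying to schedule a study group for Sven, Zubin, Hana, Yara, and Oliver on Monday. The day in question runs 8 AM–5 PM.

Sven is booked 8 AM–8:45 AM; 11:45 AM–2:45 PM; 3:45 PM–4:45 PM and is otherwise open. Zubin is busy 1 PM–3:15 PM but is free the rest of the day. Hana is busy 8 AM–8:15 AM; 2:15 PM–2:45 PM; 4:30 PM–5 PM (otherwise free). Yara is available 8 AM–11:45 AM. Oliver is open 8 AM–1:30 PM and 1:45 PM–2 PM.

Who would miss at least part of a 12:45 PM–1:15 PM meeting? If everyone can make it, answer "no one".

Sven free: 08:45-11:45, 14:45-15:45, 16:45-17:00 (invert busy blocks within the working day).
Zubin free: 08:00-13:00, 15:15-17:00 (invert busy blocks within the working day).
Hana free: 08:15-14:15, 14:45-16:30 (invert busy blocks within the working day).
Yara free: 08:00-11:45.
Oliver free: 08:00-13:30, 13:45-14:00.
Sven: not fully free for 12:45-13:15. Zubin: not fully free for 12:45-13:15. Hana: free for 12:45-13:15. Yara: not fully free for 12:45-13:15. Oliver: free for 12:45-13:15.

Sven, Yara, Zubin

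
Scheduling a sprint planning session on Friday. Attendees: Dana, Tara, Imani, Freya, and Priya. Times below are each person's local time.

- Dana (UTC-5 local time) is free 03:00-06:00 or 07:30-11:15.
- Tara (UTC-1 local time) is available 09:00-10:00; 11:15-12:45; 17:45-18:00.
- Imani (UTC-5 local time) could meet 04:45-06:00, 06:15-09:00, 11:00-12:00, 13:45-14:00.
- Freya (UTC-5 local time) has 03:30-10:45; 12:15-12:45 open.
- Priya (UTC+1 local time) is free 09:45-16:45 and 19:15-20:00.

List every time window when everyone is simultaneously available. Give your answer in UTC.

Dana in UTC: 08:00-11:00, 12:30-16:15 (add 5h to convert from UTC-5).
Tara in UTC: 10:00-11:00, 12:15-13:45, 18:45-19:00 (add 1h to convert from UTC-1).
Imani in UTC: 09:45-11:00, 11:15-14:00, 16:00-17:00, 18:45-19:00 (add 5h to convert from UTC-5).
Freya in UTC: 08:30-15:45, 17:15-17:45 (add 5h to convert from UTC-5).
Priya in UTC: 08:45-15:45, 18:15-19:00 (subtract 1h to convert from UTC+1).
Dana ∩ Tara: 10:00-11:00, 12:30-13:45.
Dana ∩ Tara ∩ Imani: 10:00-11:00, 12:30-13:45.
Dana ∩ Tara ∩ Imani ∩ Freya: 10:00-11:00, 12:30-13:45.
Dana ∩ Tara ∩ Imani ∩ Freya ∩ Priya: 10:00-11:00, 12:30-13:45.

10:00-11:00, 12:30-13:45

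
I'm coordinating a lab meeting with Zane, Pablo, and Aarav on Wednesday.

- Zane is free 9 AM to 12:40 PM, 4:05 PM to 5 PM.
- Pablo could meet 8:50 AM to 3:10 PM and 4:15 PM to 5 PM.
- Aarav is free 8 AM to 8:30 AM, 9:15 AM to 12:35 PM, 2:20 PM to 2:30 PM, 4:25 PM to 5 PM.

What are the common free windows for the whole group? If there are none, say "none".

09:15-12:35, 16:25-17:00

Zane ∩ Pablo: 09:00-12:40, 16:15-17:00.
Zane ∩ Pablo ∩ Aarav: 09:15-12:35, 16:25-17:00.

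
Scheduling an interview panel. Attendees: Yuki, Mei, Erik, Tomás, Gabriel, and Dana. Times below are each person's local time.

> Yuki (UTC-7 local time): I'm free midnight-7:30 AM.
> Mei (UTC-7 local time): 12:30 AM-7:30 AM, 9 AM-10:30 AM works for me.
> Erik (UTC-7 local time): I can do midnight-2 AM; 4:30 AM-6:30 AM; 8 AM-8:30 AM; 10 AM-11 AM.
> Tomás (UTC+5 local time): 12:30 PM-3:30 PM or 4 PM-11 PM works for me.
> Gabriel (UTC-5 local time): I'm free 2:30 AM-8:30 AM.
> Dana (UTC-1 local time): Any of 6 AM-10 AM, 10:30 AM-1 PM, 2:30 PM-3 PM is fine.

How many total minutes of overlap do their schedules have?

Yuki in UTC: 07:00-14:30 (add 7h to convert from UTC-7).
Mei in UTC: 07:30-14:30, 16:00-17:30 (add 7h to convert from UTC-7).
Erik in UTC: 07:00-09:00, 11:30-13:30, 15:00-15:30, 17:00-18:00 (add 7h to convert from UTC-7).
Tomás in UTC: 07:30-10:30, 11:00-18:00 (subtract 5h to convert from UTC+5).
Gabriel in UTC: 07:30-13:30 (add 5h to convert from UTC-5).
Dana in UTC: 07:00-11:00, 11:30-14:00, 15:30-16:00 (add 1h to convert from UTC-1).
Yuki ∩ Mei: 07:30-14:30.
Yuki ∩ Mei ∩ Erik: 07:30-09:00, 11:30-13:30.
Yuki ∩ Mei ∩ Erik ∩ Tomás: 07:30-09:00, 11:30-13:30.
Yuki ∩ Mei ∩ Erik ∩ Tomás ∩ Gabriel: 07:30-09:00, 11:30-13:30.
Yuki ∩ Mei ∩ Erik ∩ Tomás ∩ Gabriel ∩ Dana: 07:30-09:00, 11:30-13:30.
So the common availability across everyone is 07:30-09:00, 11:30-13:30.
Summing the common windows: 90 + 120 = 210 minutes.

210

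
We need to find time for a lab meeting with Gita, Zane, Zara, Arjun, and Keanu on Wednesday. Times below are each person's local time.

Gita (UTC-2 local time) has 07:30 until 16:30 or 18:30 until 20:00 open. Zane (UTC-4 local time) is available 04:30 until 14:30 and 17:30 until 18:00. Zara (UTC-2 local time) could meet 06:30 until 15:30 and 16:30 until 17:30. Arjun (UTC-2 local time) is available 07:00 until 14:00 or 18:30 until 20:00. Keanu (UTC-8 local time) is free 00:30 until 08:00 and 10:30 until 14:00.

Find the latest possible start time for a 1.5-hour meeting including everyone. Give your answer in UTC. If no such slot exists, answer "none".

Gita in UTC: 09:30-18:30, 20:30-22:00 (add 2h to convert from UTC-2).
Zane in UTC: 08:30-18:30, 21:30-22:00 (add 4h to convert from UTC-4).
Zara in UTC: 08:30-17:30, 18:30-19:30 (add 2h to convert from UTC-2).
Arjun in UTC: 09:00-16:00, 20:30-22:00 (add 2h to convert from UTC-2).
Keanu in UTC: 08:30-16:00, 18:30-22:00 (add 8h to convert from UTC-8).
Gita ∩ Zane: 09:30-18:30, 21:30-22:00.
Gita ∩ Zane ∩ Zara: 09:30-17:30.
Gita ∩ Zane ∩ Zara ∩ Arjun: 09:30-16:00.
Gita ∩ Zane ∩ Zara ∩ Arjun ∩ Keanu: 09:30-16:00.
The last common window of at least 90 minutes is 09:30-16:00; a 90-minute meeting can start as late as 14:30 and still end by 16:00.

14:30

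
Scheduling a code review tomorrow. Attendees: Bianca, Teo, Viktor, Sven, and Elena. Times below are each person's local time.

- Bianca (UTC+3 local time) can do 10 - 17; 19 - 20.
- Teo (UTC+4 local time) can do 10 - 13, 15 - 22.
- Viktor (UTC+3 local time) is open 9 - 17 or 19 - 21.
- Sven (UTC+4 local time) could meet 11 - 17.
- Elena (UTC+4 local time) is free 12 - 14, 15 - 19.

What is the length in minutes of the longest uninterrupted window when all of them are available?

120

Bianca in UTC: 07:00-14:00, 16:00-17:00 (subtract 3h to convert from UTC+3).
Teo in UTC: 06:00-09:00, 11:00-18:00 (subtract 4h to convert from UTC+4).
Viktor in UTC: 06:00-14:00, 16:00-18:00 (subtract 3h to convert from UTC+3).
Sven in UTC: 07:00-13:00 (subtract 4h to convert from UTC+4).
Elena in UTC: 08:00-10:00, 11:00-15:00 (subtract 4h to convert from UTC+4).
Bianca ∩ Teo: 07:00-09:00, 11:00-14:00, 16:00-17:00.
Bianca ∩ Teo ∩ Viktor: 07:00-09:00, 11:00-14:00, 16:00-17:00.
Bianca ∩ Teo ∩ Viktor ∩ Sven: 07:00-09:00, 11:00-13:00.
Bianca ∩ Teo ∩ Viktor ∩ Sven ∩ Elena: 08:00-09:00, 11:00-13:00.
The longest is 11:00-13:00 at 120 minutes.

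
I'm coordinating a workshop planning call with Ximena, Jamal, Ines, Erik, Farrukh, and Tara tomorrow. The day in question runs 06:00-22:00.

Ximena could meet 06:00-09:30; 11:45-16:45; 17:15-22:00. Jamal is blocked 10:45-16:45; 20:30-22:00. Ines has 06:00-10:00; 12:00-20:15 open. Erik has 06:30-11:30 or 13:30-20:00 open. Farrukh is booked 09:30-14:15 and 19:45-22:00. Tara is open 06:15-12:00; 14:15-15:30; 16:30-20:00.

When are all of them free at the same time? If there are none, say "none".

06:30-09:30, 17:15-19:45

Ximena free: 06:00-09:30, 11:45-16:45, 17:15-22:00.
Jamal free: 06:00-10:45, 16:45-20:30 (invert busy blocks within the working day).
Ines free: 06:00-10:00, 12:00-20:15.
Erik free: 06:30-11:30, 13:30-20:00.
Farrukh free: 06:00-09:30, 14:15-19:45 (invert busy blocks within the working day).
Tara free: 06:15-12:00, 14:15-15:30, 16:30-20:00.
Ximena ∩ Jamal: 06:00-09:30, 17:15-20:30.
Ximena ∩ Jamal ∩ Ines: 06:00-09:30, 17:15-20:15.
Ximena ∩ Jamal ∩ Ines ∩ Erik: 06:30-09:30, 17:15-20:00.
Ximena ∩ Jamal ∩ Ines ∩ Erik ∩ Farrukh: 06:30-09:30, 17:15-19:45.
Ximena ∩ Jamal ∩ Ines ∩ Erik ∩ Farrukh ∩ Tara: 06:30-09:30, 17:15-19:45.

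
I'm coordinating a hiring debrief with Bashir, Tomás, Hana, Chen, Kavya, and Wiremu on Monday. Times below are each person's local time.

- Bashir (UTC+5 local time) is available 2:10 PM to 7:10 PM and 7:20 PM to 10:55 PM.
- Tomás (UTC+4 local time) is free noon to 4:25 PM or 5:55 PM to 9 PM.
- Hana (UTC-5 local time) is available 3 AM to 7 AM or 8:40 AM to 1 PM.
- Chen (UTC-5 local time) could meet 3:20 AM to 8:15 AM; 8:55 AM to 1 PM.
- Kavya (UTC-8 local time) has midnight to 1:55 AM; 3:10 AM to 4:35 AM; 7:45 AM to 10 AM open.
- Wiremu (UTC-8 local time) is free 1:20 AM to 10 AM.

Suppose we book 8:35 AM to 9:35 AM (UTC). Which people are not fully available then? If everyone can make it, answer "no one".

Bashir in UTC: 09:10-14:10, 14:20-17:55 (subtract 5h to convert from UTC+5).
Tomás in UTC: 08:00-12:25, 13:55-17:00 (subtract 4h to convert from UTC+4).
Hana in UTC: 08:00-12:00, 13:40-18:00 (add 5h to convert from UTC-5).
Chen in UTC: 08:20-13:15, 13:55-18:00 (add 5h to convert from UTC-5).
Kavya in UTC: 08:00-09:55, 11:10-12:35, 15:45-18:00 (add 8h to convert from UTC-8).
Wiremu in UTC: 09:20-18:00 (add 8h to convert from UTC-8).
Bashir: not fully free for 08:35-09:35. Tomás: free for 08:35-09:35. Hana: free for 08:35-09:35. Chen: free for 08:35-09:35. Kavya: free for 08:35-09:35. Wiremu: not fully free for 08:35-09:35.

Bashir, Wiremu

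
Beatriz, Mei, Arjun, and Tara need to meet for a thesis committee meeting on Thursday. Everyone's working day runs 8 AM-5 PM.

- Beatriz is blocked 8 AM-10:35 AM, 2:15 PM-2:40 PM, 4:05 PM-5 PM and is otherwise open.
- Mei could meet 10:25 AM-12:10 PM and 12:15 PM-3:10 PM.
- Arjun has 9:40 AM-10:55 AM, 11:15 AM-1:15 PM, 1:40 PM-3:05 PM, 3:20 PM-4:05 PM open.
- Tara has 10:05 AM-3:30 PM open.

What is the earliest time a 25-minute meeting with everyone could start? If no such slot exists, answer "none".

11:15

Beatriz free: 10:35-14:15, 14:40-16:05 (invert busy blocks within the working day).
Mei free: 10:25-12:10, 12:15-15:10.
Arjun free: 09:40-10:55, 11:15-13:15, 13:40-15:05, 15:20-16:05.
Tara free: 10:05-15:30.
Beatriz ∩ Mei: 10:35-12:10, 12:15-14:15, 14:40-15:10.
Beatriz ∩ Mei ∩ Arjun: 10:35-10:55, 11:15-12:10, 12:15-13:15, 13:40-14:15, 14:40-15:05.
Beatriz ∩ Mei ∩ Arjun ∩ Tara: 10:35-10:55, 11:15-12:10, 12:15-13:15, 13:40-14:15, 14:40-15:05.
The first common window of at least 25 minutes is 11:15-12:10, so the earliest start is 11:15.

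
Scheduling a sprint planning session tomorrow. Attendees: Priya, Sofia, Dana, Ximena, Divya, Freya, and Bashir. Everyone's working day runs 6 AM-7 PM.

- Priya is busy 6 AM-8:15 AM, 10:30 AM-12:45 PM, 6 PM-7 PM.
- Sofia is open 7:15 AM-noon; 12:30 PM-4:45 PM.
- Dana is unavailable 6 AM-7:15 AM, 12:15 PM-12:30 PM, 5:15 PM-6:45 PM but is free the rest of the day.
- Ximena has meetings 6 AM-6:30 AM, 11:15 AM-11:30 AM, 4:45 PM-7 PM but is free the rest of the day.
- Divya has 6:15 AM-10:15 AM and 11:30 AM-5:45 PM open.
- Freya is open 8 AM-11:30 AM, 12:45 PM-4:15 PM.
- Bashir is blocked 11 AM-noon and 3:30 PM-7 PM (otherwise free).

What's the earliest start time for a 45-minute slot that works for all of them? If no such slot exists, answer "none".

08:15

Priya free: 08:15-10:30, 12:45-18:00 (invert busy blocks within the working day).
Sofia free: 07:15-12:00, 12:30-16:45.
Dana free: 07:15-12:15, 12:30-17:15, 18:45-19:00 (invert busy blocks within the working day).
Ximena free: 06:30-11:15, 11:30-16:45 (invert busy blocks within the working day).
Divya free: 06:15-10:15, 11:30-17:45.
Freya free: 08:00-11:30, 12:45-16:15.
Bashir free: 06:00-11:00, 12:00-15:30 (invert busy blocks within the working day).
Priya ∩ Sofia: 08:15-10:30, 12:45-16:45.
Priya ∩ Sofia ∩ Dana: 08:15-10:30, 12:45-16:45.
Priya ∩ Sofia ∩ Dana ∩ Ximena: 08:15-10:30, 12:45-16:45.
Priya ∩ Sofia ∩ Dana ∩ Ximena ∩ Divya: 08:15-10:15, 12:45-16:45.
Priya ∩ Sofia ∩ Dana ∩ Ximena ∩ Divya ∩ Freya: 08:15-10:15, 12:45-16:15.
Priya ∩ Sofia ∩ Dana ∩ Ximena ∩ Divya ∩ Freya ∩ Bashir: 08:15-10:15, 12:45-15:30.
The first common window of at least 45 minutes is 08:15-10:15, so the earliest start is 08:15.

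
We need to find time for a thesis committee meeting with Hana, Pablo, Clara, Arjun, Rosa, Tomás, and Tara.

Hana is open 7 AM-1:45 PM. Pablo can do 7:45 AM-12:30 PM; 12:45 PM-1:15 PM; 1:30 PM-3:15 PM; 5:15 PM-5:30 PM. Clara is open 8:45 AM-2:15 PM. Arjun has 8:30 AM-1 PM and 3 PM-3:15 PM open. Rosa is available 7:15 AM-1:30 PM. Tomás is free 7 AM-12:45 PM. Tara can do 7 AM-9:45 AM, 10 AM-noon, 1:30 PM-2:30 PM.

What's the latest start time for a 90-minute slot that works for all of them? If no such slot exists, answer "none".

Hana ∩ Pablo: 07:45-12:30, 12:45-13:15, 13:30-13:45.
Hana ∩ Pablo ∩ Clara: 08:45-12:30, 12:45-13:15, 13:30-13:45.
Hana ∩ Pablo ∩ Clara ∩ Arjun: 08:45-12:30, 12:45-13:00.
Hana ∩ Pablo ∩ Clara ∩ Arjun ∩ Rosa: 08:45-12:30, 12:45-13:00.
Hana ∩ Pablo ∩ Clara ∩ Arjun ∩ Rosa ∩ Tomás: 08:45-12:30.
Hana ∩ Pablo ∩ Clara ∩ Arjun ∩ Rosa ∩ Tomás ∩ Tara: 08:45-09:45, 10:00-12:00.
The last common window of at least 90 minutes is 10:00-12:00; a 90-minute meeting can start as late as 10:30 and still end by 12:00.

10:30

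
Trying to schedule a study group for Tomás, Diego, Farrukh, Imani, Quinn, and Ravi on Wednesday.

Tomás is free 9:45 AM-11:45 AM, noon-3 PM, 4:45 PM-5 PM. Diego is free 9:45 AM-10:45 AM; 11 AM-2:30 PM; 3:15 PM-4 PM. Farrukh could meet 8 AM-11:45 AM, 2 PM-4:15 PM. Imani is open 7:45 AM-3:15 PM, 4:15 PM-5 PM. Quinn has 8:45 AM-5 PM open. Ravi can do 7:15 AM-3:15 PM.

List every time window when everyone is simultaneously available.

09:45-10:45, 11:00-11:45, 14:00-14:30

Tomás ∩ Diego: 09:45-10:45, 11:00-11:45, 12:00-14:30.
Tomás ∩ Diego ∩ Farrukh: 09:45-10:45, 11:00-11:45, 14:00-14:30.
Tomás ∩ Diego ∩ Farrukh ∩ Imani: 09:45-10:45, 11:00-11:45, 14:00-14:30.
Tomás ∩ Diego ∩ Farrukh ∩ Imani ∩ Quinn: 09:45-10:45, 11:00-11:45, 14:00-14:30.
Tomás ∩ Diego ∩ Farrukh ∩ Imani ∩ Quinn ∩ Ravi: 09:45-10:45, 11:00-11:45, 14:00-14:30.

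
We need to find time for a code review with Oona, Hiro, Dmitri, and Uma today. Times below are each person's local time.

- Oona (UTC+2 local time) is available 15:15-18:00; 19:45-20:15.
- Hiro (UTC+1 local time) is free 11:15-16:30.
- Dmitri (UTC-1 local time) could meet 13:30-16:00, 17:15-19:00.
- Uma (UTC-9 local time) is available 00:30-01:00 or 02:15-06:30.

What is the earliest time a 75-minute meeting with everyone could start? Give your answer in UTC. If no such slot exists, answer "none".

none

Oona in UTC: 13:15-16:00, 17:45-18:15 (subtract 2h to convert from UTC+2).
Hiro in UTC: 10:15-15:30 (subtract 1h to convert from UTC+1).
Dmitri in UTC: 14:30-17:00, 18:15-20:00 (add 1h to convert from UTC-1).
Uma in UTC: 09:30-10:00, 11:15-15:30 (add 9h to convert from UTC-9).
Oona ∩ Hiro: 13:15-15:30.
Oona ∩ Hiro ∩ Dmitri: 14:30-15:30.
Oona ∩ Hiro ∩ Dmitri ∩ Uma: 14:30-15:30.
No common window is at least 75 minutes long.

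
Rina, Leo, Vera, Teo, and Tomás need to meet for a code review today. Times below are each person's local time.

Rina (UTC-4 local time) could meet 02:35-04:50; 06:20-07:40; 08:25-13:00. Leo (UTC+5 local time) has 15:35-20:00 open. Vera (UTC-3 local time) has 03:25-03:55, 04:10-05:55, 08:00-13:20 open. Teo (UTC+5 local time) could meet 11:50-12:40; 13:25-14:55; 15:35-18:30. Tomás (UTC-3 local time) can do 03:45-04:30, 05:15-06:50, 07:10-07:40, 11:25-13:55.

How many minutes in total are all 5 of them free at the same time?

0

Rina in UTC: 06:35-08:50, 10:20-11:40, 12:25-17:00 (add 4h to convert from UTC-4).
Leo in UTC: 10:35-15:00 (subtract 5h to convert from UTC+5).
Vera in UTC: 06:25-06:55, 07:10-08:55, 11:00-16:20 (add 3h to convert from UTC-3).
Teo in UTC: 06:50-07:40, 08:25-09:55, 10:35-13:30 (subtract 5h to convert from UTC+5).
Tomás in UTC: 06:45-07:30, 08:15-09:50, 10:10-10:40, 14:25-16:55 (add 3h to convert from UTC-3).
Rina ∩ Leo: 10:35-11:40, 12:25-15:00.
Rina ∩ Leo ∩ Vera: 11:00-11:40, 12:25-15:00.
Rina ∩ Leo ∩ Vera ∩ Teo: 11:00-11:40, 12:25-13:30.
Rina ∩ Leo ∩ Vera ∩ Teo ∩ Tomás: ∅.
There is no time when everyone is free.
There is no common window, so the total is 0 minutes.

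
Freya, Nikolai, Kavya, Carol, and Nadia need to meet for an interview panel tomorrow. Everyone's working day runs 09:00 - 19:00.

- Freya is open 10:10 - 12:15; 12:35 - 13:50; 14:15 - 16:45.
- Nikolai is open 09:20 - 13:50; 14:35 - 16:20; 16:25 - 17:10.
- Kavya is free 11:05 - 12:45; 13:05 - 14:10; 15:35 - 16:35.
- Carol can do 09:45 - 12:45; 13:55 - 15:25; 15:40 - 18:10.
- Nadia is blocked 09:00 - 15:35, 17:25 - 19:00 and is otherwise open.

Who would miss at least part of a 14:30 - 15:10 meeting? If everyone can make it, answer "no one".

Freya free: 10:10-12:15, 12:35-13:50, 14:15-16:45.
Nikolai free: 09:20-13:50, 14:35-16:20, 16:25-17:10.
Kavya free: 11:05-12:45, 13:05-14:10, 15:35-16:35.
Carol free: 09:45-12:45, 13:55-15:25, 15:40-18:10.
Nadia free: 15:35-17:25 (invert busy blocks within the working day).
Freya: free for 14:30-15:10. Nikolai: not fully free for 14:30-15:10. Kavya: not fully free for 14:30-15:10. Carol: free for 14:30-15:10. Nadia: not fully free for 14:30-15:10.

Kavya, Nadia, Nikolai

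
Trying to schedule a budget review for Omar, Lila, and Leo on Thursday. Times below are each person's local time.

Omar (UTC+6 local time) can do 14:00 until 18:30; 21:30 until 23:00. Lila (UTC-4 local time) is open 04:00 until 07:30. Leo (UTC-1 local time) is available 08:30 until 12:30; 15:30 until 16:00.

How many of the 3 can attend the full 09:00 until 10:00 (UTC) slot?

2

Omar in UTC: 08:00-12:30, 15:30-17:00 (subtract 6h to convert from UTC+6).
Lila in UTC: 08:00-11:30 (add 4h to convert from UTC-4).
Leo in UTC: 09:30-13:30, 16:30-17:00 (add 1h to convert from UTC-1).
Omar and Lila can make the full 09:00-10:00 slot — that's 2.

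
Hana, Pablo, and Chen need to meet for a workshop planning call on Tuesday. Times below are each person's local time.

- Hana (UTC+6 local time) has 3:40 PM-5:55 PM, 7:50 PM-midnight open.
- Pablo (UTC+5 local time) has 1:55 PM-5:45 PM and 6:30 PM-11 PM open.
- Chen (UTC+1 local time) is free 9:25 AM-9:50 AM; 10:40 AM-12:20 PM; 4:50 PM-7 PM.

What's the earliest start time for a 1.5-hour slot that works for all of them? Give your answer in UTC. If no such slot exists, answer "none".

09:40

Hana in UTC: 09:40-11:55, 13:50-18:00 (subtract 6h to convert from UTC+6).
Pablo in UTC: 08:55-12:45, 13:30-18:00 (subtract 5h to convert from UTC+5).
Chen in UTC: 08:25-08:50, 09:40-11:20, 15:50-18:00 (subtract 1h to convert from UTC+1).
Hana ∩ Pablo: 09:40-11:55, 13:50-18:00.
Hana ∩ Pablo ∩ Chen: 09:40-11:20, 15:50-18:00.
So the common availability across everyone is 09:40-11:20, 15:50-18:00.
The first common window of at least 90 minutes is 09:40-11:20, so the earliest start is 09:40.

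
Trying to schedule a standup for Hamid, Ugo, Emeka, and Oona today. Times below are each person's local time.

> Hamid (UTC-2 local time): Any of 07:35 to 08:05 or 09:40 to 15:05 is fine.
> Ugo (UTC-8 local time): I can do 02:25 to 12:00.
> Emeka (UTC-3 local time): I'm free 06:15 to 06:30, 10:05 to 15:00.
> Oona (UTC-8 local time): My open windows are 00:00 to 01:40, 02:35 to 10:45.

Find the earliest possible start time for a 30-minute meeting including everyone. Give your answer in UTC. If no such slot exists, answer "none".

Hamid in UTC: 09:35-10:05, 11:40-17:05 (add 2h to convert from UTC-2).
Ugo in UTC: 10:25-20:00 (add 8h to convert from UTC-8).
Emeka in UTC: 09:15-09:30, 13:05-18:00 (add 3h to convert from UTC-3).
Oona in UTC: 08:00-09:40, 10:35-18:45 (add 8h to convert from UTC-8).
Hamid ∩ Ugo: 11:40-17:05.
Hamid ∩ Ugo ∩ Emeka: 13:05-17:05.
Hamid ∩ Ugo ∩ Emeka ∩ Oona: 13:05-17:05.
So the common availability across everyone is 13:05-17:05.
The first common window of at least 30 minutes is 13:05-17:05, so the earliest start is 13:05.

13:05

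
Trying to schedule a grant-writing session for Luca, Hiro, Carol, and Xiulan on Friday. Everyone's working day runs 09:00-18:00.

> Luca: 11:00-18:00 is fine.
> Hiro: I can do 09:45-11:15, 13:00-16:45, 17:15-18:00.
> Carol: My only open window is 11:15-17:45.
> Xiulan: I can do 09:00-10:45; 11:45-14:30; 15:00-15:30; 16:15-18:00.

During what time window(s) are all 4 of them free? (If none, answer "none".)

Luca ∩ Hiro: 11:00-11:15, 13:00-16:45, 17:15-18:00.
Luca ∩ Hiro ∩ Carol: 13:00-16:45, 17:15-17:45.
Luca ∩ Hiro ∩ Carol ∩ Xiulan: 13:00-14:30, 15:00-15:30, 16:15-16:45, 17:15-17:45.

13:00-14:30, 15:00-15:30, 16:15-16:45, 17:15-17:45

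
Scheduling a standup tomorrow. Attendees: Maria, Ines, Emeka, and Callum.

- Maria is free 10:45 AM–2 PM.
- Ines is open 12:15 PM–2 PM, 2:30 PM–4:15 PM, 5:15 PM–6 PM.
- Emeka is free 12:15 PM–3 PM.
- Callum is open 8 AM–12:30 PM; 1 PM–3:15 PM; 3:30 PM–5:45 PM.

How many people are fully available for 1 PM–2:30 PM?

Emeka and Callum can make the full 13:00-14:30 slot — that's 2.

2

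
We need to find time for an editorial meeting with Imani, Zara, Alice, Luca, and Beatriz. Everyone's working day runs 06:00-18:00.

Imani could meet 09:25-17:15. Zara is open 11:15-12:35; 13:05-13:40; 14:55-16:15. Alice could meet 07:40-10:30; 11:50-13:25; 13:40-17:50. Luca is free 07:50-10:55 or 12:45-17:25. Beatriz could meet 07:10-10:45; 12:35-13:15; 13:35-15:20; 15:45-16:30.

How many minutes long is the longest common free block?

Imani ∩ Zara: 11:15-12:35, 13:05-13:40, 14:55-16:15.
Imani ∩ Zara ∩ Alice: 11:50-12:35, 13:05-13:25, 14:55-16:15.
Imani ∩ Zara ∩ Alice ∩ Luca: 13:05-13:25, 14:55-16:15.
Imani ∩ Zara ∩ Alice ∩ Luca ∩ Beatriz: 13:05-13:15, 14:55-15:20, 15:45-16:15.
The longest is 15:45-16:15 at 30 minutes.

30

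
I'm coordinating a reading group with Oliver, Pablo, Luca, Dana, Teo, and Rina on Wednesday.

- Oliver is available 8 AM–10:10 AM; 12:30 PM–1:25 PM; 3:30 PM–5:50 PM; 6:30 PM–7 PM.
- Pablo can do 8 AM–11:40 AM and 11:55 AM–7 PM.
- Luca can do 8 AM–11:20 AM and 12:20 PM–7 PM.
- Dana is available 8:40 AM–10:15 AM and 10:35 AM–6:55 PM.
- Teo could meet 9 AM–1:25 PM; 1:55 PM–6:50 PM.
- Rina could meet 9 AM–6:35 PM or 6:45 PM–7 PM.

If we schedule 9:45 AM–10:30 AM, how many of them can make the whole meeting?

4

Pablo, Luca, Teo, and Rina can make the full 09:45-10:30 slot — that's 4.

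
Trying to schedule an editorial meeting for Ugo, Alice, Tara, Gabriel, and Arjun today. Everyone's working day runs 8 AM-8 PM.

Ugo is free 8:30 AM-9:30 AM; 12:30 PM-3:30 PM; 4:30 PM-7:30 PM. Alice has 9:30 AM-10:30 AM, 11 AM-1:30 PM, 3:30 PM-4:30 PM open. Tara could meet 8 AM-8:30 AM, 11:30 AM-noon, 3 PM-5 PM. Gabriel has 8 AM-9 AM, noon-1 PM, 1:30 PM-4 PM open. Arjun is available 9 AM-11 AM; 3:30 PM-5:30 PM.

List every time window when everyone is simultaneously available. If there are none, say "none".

Ugo ∩ Alice: 12:30-13:30.
Ugo ∩ Alice ∩ Tara: ∅.
Ugo ∩ Alice ∩ Tara ∩ Gabriel: ∅.
Ugo ∩ Alice ∩ Tara ∩ Gabriel ∩ Arjun: ∅.
There is no time when everyone is free.

none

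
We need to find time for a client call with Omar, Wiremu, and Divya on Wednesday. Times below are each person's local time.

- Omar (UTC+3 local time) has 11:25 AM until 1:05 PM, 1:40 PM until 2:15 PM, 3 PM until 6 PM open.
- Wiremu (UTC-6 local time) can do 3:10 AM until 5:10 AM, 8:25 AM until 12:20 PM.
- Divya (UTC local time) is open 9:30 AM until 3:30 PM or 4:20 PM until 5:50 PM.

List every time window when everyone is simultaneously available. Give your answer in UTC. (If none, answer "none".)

09:30-10:05, 10:40-11:10, 14:25-15:00

Omar in UTC: 08:25-10:05, 10:40-11:15, 12:00-15:00 (subtract 3h to convert from UTC+3).
Wiremu in UTC: 09:10-11:10, 14:25-18:20 (add 6h to convert from UTC-6).
Divya in UTC: 09:30-15:30, 16:20-17:50.
Omar ∩ Wiremu: 09:10-10:05, 10:40-11:10, 14:25-15:00.
Omar ∩ Wiremu ∩ Divya: 09:30-10:05, 10:40-11:10, 14:25-15:00.
So the common availability across everyone is 09:30-10:05, 10:40-11:10, 14:25-15:00.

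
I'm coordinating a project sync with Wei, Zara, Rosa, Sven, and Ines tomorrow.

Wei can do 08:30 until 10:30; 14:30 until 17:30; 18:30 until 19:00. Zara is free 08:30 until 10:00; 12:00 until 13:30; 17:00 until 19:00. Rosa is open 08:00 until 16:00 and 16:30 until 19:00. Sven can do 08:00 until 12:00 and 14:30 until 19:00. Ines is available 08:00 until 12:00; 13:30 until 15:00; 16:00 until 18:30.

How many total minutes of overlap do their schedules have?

120

Wei ∩ Zara: 08:30-10:00, 17:00-17:30, 18:30-19:00.
Wei ∩ Zara ∩ Rosa: 08:30-10:00, 17:00-17:30, 18:30-19:00.
Wei ∩ Zara ∩ Rosa ∩ Sven: 08:30-10:00, 17:00-17:30, 18:30-19:00.
Wei ∩ Zara ∩ Rosa ∩ Sven ∩ Ines: 08:30-10:00, 17:00-17:30.
Summing the common windows: 90 + 30 = 120 minutes.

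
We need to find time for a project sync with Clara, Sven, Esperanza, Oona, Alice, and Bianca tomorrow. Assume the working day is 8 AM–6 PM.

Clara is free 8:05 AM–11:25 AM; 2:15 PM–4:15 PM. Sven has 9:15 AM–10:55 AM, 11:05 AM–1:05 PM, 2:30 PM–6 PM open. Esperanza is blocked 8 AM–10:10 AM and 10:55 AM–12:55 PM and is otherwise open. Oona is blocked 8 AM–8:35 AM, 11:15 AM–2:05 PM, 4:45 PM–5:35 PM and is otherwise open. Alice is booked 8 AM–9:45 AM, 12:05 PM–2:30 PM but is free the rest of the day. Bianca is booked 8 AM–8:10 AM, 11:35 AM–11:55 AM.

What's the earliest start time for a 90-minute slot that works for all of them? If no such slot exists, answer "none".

14:30

Clara free: 08:05-11:25, 14:15-16:15.
Sven free: 09:15-10:55, 11:05-13:05, 14:30-18:00.
Esperanza free: 10:10-10:55, 12:55-18:00 (invert busy blocks within the working day).
Oona free: 08:35-11:15, 14:05-16:45, 17:35-18:00 (invert busy blocks within the working day).
Alice free: 09:45-12:05, 14:30-18:00 (invert busy blocks within the working day).
Bianca free: 08:10-11:35, 11:55-18:00 (invert busy blocks within the working day).
Clara ∩ Sven: 09:15-10:55, 11:05-11:25, 14:30-16:15.
Clara ∩ Sven ∩ Esperanza: 10:10-10:55, 14:30-16:15.
Clara ∩ Sven ∩ Esperanza ∩ Oona: 10:10-10:55, 14:30-16:15.
Clara ∩ Sven ∩ Esperanza ∩ Oona ∩ Alice: 10:10-10:55, 14:30-16:15.
Clara ∩ Sven ∩ Esperanza ∩ Oona ∩ Alice ∩ Bianca: 10:10-10:55, 14:30-16:15.
The first common window of at least 90 minutes is 14:30-16:15, so the earliest start is 14:30.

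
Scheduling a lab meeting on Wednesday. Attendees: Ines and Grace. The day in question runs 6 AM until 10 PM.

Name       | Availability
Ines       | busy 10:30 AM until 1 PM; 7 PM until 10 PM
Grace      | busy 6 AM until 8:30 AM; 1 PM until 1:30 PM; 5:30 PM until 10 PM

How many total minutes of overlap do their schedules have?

360

Ines free: 06:00-10:30, 13:00-19:00 (invert busy blocks within the working day).
Grace free: 08:30-13:00, 13:30-17:30 (invert busy blocks within the working day).
Ines ∩ Grace: 08:30-10:30, 13:30-17:30.
Summing the common windows: 120 + 240 = 360 minutes.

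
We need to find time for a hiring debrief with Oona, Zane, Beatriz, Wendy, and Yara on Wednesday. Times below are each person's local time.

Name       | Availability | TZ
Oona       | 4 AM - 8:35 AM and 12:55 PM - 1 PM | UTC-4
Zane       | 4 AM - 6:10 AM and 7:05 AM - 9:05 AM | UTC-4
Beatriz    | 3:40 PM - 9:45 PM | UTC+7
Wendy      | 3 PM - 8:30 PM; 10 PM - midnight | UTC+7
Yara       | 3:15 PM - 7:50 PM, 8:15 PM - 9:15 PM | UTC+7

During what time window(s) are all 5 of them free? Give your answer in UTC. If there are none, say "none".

08:40-10:10, 11:05-12:35

Oona in UTC: 08:00-12:35, 16:55-17:00 (add 4h to convert from UTC-4).
Zane in UTC: 08:00-10:10, 11:05-13:05 (add 4h to convert from UTC-4).
Beatriz in UTC: 08:40-14:45 (subtract 7h to convert from UTC+7).
Wendy in UTC: 08:00-13:30, 15:00-17:00 (subtract 7h to convert from UTC+7).
Yara in UTC: 08:15-12:50, 13:15-14:15 (subtract 7h to convert from UTC+7).
Oona ∩ Zane: 08:00-10:10, 11:05-12:35.
Oona ∩ Zane ∩ Beatriz: 08:40-10:10, 11:05-12:35.
Oona ∩ Zane ∩ Beatriz ∩ Wendy: 08:40-10:10, 11:05-12:35.
Oona ∩ Zane ∩ Beatriz ∩ Wendy ∩ Yara: 08:40-10:10, 11:05-12:35.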